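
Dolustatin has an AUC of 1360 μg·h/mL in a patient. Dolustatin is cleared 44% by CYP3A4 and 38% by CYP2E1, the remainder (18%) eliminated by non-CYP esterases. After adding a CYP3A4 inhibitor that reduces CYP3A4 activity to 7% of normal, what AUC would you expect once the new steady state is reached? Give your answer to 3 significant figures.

2.30 × 10³ μg·h/mL

The CYP3A4 pathway (44% of clearance) falls to 0.07× activity: 0.44 × 0.07 = 0.0308.
CYP2E1 (38%) and the residual 18% are unaffected.
New clearance relative to baseline: 0.0308 + 0.38 + 0.18 = 0.5908.
New AUC = baseline ÷ relative clearance = 1360 / 0.5908 = 2.30 × 10³ μg·h/mL.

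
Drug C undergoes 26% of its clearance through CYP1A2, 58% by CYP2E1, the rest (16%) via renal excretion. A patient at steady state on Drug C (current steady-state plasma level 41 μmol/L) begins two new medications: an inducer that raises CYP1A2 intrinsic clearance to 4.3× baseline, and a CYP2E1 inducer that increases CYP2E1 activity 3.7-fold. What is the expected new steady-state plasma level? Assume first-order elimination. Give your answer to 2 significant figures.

The CYP1A2 pathway (26% of clearance) increases to 4.3× activity: 0.26 × 4.3 = 1.118.
The CYP2E1 pathway (58% of clearance) increases to 3.7× activity: 0.58 × 3.7 = 2.146.
Non-CYP routes (16%) are unchanged.
New clearance relative to baseline: 1.118 + 2.146 + 0.16 = 3.424.
Dividing the baseline by the relative clearance: 41 / 3.424 = 12 μmol/L.

12 μmol/L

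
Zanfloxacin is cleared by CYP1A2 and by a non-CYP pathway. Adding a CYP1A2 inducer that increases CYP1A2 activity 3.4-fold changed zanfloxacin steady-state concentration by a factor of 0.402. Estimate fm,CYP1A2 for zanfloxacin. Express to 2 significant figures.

0.62

CL'/CL = 1 / 0.402 = 2.488
3.4·fm + (1 − fm) = 2.488
fm = (2.488 − 1) / (3.4 − 1) = 0.62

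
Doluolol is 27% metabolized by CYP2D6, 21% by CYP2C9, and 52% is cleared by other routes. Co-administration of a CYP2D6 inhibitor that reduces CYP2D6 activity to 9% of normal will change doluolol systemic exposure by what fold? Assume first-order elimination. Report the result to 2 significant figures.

1.3

The CYP2D6 pathway (27% of clearance) drops to 0.09× activity: 0.27 × 0.09 = 0.0243.
CYP2C9 (21%) and the residual 52% are unaffected.
New clearance relative to baseline: 0.0243 + 0.21 + 0.52 = 0.7543.
Systemic exposure is inversely proportional to clearance, so the fold-change is 1 / 0.7543 = 1.3.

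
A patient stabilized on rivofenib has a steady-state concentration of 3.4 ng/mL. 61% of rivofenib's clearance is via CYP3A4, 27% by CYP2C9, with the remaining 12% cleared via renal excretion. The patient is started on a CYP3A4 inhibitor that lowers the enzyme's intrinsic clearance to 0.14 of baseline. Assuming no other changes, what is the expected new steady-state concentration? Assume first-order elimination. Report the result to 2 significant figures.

7.2 ng/mL

CYP3A4: 0.61 × 0.14 = 0.0854
CYP2C9: 0.27 (unchanged)
Other: 0.12 (unchanged)
CL_new/CL_old = 0.0854 + 0.27 + 0.12 = 0.4754.
New steady-state concentration = baseline ÷ relative clearance = 3.4 / 0.4754 = 7.2 ng/mL.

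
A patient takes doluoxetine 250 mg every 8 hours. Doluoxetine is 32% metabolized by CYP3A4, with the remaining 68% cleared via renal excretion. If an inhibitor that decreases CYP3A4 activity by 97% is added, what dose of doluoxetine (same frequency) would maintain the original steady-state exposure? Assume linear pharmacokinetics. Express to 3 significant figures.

172 mg

The CYP3A4 pathway (32% of clearance) drops to 0.03× activity: 0.32 × 0.03 = 0.0096.
Non-CYP routes (68%) are unchanged.
New clearance relative to baseline: 0.0096 + 0.68 = 0.6896.
Exposure is unchanged when dose changes in proportion to clearance. New dose = 250 mg × 0.6896 = 172 mg.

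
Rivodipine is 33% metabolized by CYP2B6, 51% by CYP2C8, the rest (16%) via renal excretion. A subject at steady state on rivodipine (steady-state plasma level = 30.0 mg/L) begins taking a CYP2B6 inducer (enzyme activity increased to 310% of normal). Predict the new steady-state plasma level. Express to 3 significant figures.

CYP2B6: 0.33 × 3.1 = 1.023
CYP2C8: 0.51 (unchanged)
Other: 0.16 (unchanged)
CL_new/CL_old = 1.023 + 0.51 + 0.16 = 1.693.
With dosing unchanged, steady-state plasma level scales as 1/CL: 30.0 / 1.693 = 17.7 mg/L.

17.7 mg/L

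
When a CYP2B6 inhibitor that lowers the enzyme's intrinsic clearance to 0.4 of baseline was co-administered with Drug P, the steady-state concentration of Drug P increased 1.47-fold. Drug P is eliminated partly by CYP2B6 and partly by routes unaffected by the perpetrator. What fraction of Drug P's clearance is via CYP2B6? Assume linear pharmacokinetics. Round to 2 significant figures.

CL'/CL = 1 / 1.47 = 0.6803
0.4·fm + (1 − fm) = 0.6803
fm = (0.6803 − 1) / (0.4 − 1) = 0.53

0.53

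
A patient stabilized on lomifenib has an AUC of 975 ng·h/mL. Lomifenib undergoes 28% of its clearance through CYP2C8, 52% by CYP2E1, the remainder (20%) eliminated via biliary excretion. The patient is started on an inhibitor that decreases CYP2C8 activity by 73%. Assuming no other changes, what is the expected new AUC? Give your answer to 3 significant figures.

The CYP2C8 pathway (28% of clearance) drops to 0.27× activity: 0.28 × 0.27 = 0.0756.
CYP2E1 (52%) and the residual 20% are unaffected.
Relative clearance = 0.0756 + 0.52 + 0.2 = 0.7956.
With dosing unchanged, AUC scales as 1/CL: 975 / 0.7956 = 1.23 × 10³ ng·h/mL.

1.23 × 10³ ng·h/mL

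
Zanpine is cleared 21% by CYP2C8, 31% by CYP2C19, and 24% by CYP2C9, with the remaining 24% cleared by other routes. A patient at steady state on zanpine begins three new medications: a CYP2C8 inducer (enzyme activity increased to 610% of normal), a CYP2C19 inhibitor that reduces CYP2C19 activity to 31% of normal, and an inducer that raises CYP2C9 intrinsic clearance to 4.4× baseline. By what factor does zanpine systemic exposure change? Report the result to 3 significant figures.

0.374

CYP2C8: 0.21 × 6.1 = 1.281
CYP2C19: 0.31 × 0.31 = 0.0961
CYP2C9: 0.24 × 4.4 = 1.056
Other: 0.24 (unchanged)
Relative clearance = 1.281 + 0.0961 + 1.056 + 0.24 = 2.6731.
Systemic exposure ∝ 1/CL: fold-change = 1 / 2.6731 = 0.374.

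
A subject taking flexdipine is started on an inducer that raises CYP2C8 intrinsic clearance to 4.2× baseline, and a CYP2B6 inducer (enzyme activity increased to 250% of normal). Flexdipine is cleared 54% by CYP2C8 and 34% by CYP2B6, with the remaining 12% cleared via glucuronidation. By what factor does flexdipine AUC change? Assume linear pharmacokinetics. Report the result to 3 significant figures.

0.309

The CYP2C8 pathway (54% of clearance) is boosted to 4.2× activity: 0.54 × 4.2 = 2.268.
The CYP2B6 pathway (34% of clearance) increases to 2.5× activity: 0.34 × 2.5 = 0.85.
Non-CYP routes (12%) are unchanged.
New clearance relative to baseline: 2.268 + 0.85 + 0.12 = 3.238.
Because AUC varies inversely with clearance, the combined effect is 1 / 3.238 = 0.309.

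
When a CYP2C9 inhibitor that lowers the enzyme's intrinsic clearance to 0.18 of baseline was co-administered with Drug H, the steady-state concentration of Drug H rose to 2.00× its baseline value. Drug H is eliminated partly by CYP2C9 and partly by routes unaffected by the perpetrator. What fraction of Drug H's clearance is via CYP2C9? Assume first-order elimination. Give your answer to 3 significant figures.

CL'/CL = 1 / 2.00 = 0.5
0.18·fm + (1 − fm) = 0.5
fm = (0.5 − 1) / (0.18 − 1) = 0.610

0.610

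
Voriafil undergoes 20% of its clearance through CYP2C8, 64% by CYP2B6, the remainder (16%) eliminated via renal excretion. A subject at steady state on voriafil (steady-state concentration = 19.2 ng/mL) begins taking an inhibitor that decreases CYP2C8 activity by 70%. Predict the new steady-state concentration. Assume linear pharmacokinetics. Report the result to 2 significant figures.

The CYP2C8 pathway (20% of clearance) falls to 0.3× activity: 0.2 × 0.3 = 0.06.
CYP2B6 (64%) and the residual 16% are unaffected.
CL_new/CL_old = 0.06 + 0.64 + 0.16 = 0.86.
New steady-state concentration = baseline ÷ relative clearance = 19.2 / 0.86 = 22 ng/mL.

22 ng/mL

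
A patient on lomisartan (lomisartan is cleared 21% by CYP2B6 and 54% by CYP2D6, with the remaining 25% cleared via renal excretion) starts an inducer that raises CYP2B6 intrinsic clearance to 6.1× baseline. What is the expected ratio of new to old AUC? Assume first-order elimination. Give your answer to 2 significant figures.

0.48

The CYP2B6 pathway (21% of clearance) rises to 6.1× activity: 0.21 × 6.1 = 1.281.
CYP2D6 (54%) and the residual 25% are unaffected.
New clearance relative to baseline: 1.281 + 0.54 + 0.25 = 2.071.
AUC ratio = CL_old/CL_new = 1 / 2.071 = 0.48.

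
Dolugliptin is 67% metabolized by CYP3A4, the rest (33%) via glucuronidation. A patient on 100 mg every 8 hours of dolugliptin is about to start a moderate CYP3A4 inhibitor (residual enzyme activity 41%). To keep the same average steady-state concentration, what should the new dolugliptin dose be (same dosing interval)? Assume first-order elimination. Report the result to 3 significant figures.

60.5 mg

The CYP3A4 pathway (67% of clearance) is reduced to 0.41× activity: 0.67 × 0.41 = 0.2747.
The remaining 33% of clearance is unaffected.
New clearance relative to baseline: 0.2747 + 0.33 = 0.6047.
To maintain the same steady-state level, dose must scale with clearance: new dose = 100 × 0.6047 = 60.5 mg.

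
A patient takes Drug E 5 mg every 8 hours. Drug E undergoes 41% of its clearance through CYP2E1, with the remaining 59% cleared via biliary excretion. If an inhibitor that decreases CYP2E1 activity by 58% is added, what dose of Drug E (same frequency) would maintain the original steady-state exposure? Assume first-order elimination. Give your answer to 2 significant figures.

CYP2E1: 0.41 × 0.42 = 0.1722
Other: 0.59 (unchanged)
New clearance relative to baseline: 0.1722 + 0.59 = 0.7622.
Exposure is unchanged when dose changes in proportion to clearance. New dose = 5 mg × 0.7622 = 3.8 mg.

3.8 mg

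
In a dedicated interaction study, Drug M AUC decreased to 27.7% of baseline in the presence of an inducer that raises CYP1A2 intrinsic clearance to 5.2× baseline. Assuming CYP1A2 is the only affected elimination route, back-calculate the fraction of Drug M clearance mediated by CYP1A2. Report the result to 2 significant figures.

0.62

Write x for the fraction cleared via CYP1A2. The observed AUC change means clearance rose to 1/0.277 = 3.61 of baseline.
Setting x·5.2 + (1 − x) = 3.61 and solving: x = (3.61 − 1)/(5.2 − 1) = 0.62.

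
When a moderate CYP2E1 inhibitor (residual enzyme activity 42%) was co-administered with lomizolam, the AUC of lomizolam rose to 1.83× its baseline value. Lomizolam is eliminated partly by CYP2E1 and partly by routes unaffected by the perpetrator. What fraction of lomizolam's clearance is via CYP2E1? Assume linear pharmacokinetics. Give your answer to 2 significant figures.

CL'/CL = 1 / 1.83 = 0.5464
0.42·fm + (1 − fm) = 0.5464
fm = (0.5464 − 1) / (0.42 − 1) = 0.78

0.78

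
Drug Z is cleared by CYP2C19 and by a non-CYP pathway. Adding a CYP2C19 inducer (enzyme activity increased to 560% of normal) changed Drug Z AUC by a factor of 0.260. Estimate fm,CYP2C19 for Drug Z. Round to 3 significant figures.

0.619

Let x = fm,CYP2C19. Because AUC ∝ 1/CL, relative clearance rose to 1/0.260 = 3.846.
Setting x·5.6 + (1 − x) = 3.846 and solving: x = (3.846 − 1)/(5.6 − 1) = 0.619.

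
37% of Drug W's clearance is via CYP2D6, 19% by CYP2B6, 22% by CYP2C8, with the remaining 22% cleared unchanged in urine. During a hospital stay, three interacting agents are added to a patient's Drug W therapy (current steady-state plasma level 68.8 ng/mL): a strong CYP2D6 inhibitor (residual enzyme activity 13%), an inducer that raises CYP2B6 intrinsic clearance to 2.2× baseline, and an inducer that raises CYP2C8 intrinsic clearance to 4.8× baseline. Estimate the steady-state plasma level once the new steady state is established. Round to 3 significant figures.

The CYP2D6 pathway (37% of clearance) is reduced to 0.13× activity: 0.37 × 0.13 = 0.0481.
The CYP2B6 pathway (19% of clearance) increases to 2.2× activity: 0.19 × 2.2 = 0.418.
The CYP2C8 pathway (22% of clearance) is boosted to 4.8× activity: 0.22 × 4.8 = 1.056.
The remaining 22% of clearance is unaffected.
Relative clearance = 0.0481 + 0.418 + 1.056 + 0.22 = 1.7421.
Steady-state plasma level ∝ 1/CL: new value = 68.8 / 1.7421 = 39.5 ng/mL.

39.5 ng/mL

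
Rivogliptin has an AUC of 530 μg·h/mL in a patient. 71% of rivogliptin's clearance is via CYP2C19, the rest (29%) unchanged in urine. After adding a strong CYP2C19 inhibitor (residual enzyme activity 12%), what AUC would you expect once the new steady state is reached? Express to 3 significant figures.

1.41 × 10³ μg·h/mL

The CYP2C19 pathway (71% of clearance) drops to 0.12× activity: 0.71 × 0.12 = 0.0852.
The remaining 29% of clearance is unaffected.
Relative clearance = 0.0852 + 0.29 = 0.3752.
With dosing unchanged, AUC scales as 1/CL: 530 / 0.3752 = 1.41 × 10³ μg·h/mL.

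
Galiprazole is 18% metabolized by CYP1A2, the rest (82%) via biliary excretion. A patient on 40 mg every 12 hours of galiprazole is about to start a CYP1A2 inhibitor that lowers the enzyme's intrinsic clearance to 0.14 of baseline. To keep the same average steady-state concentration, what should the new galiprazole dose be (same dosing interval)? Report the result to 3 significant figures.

33.8 mg

The CYP1A2 pathway (18% of clearance) is reduced to 0.14× activity: 0.18 × 0.14 = 0.0252.
The remaining 82% of clearance is unaffected.
Relative clearance = 0.0252 + 0.82 = 0.8452.
Exposure is unchanged when dose changes in proportion to clearance. New dose = 40 mg × 0.8452 = 33.8 mg.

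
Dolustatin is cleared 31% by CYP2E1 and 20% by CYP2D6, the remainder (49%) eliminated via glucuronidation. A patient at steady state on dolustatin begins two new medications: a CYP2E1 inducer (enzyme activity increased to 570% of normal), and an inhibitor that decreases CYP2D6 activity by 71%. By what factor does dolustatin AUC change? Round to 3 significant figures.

0.432

CYP2E1: 0.31 × 5.7 = 1.767
CYP2D6: 0.2 × 0.29 = 0.058
Other: 0.49 (unchanged)
New clearance relative to baseline: 1.767 + 0.058 + 0.49 = 2.315.
Net AUC ratio = 1 / 2.315 = 0.432.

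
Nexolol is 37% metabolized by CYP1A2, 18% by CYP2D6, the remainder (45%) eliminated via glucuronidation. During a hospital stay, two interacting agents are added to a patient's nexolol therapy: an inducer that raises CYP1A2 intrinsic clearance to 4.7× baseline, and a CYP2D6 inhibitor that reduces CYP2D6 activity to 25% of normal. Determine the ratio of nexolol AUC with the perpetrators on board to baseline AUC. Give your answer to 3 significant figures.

0.448

The CYP1A2 pathway (37% of clearance) increases to 4.7× activity: 0.37 × 4.7 = 1.739.
The CYP2D6 pathway (18% of clearance) drops to 0.25× activity: 0.18 × 0.25 = 0.045.
The remaining 45% of clearance is unaffected.
CL_new/CL_old = 1.739 + 0.045 + 0.45 = 2.234.
Net AUC ratio = 1 / 2.234 = 0.448.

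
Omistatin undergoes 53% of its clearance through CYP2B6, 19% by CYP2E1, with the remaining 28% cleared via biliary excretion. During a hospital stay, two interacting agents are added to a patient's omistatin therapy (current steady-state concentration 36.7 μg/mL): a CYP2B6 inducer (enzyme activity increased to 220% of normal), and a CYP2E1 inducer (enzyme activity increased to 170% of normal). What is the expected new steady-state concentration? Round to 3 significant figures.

20.7 μg/mL

CYP2B6: 0.53 × 2.2 = 1.166
CYP2E1: 0.19 × 1.7 = 0.323
Other: 0.28 (unchanged)
Relative clearance = 1.166 + 0.323 + 0.28 = 1.769.
New steady-state concentration = 36.7 / 1.769 = 20.7 μg/mL (concentration scales inversely with clearance).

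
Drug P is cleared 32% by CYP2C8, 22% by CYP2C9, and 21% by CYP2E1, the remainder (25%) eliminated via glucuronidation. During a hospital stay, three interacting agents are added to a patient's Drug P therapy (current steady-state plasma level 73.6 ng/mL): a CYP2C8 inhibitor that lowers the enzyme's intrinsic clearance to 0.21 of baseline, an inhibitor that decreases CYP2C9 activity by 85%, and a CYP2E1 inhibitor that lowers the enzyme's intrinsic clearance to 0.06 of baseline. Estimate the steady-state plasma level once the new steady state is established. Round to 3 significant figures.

203 ng/mL

The CYP2C8 pathway (32% of clearance) drops to 0.21× activity: 0.32 × 0.21 = 0.0672.
The CYP2C9 pathway (22% of clearance) is reduced to 0.15× activity: 0.22 × 0.15 = 0.033.
The CYP2E1 pathway (21% of clearance) drops to 0.06× activity: 0.21 × 0.06 = 0.0126.
The remaining 25% of clearance is unaffected.
CL_new/CL_old = 0.0672 + 0.033 + 0.0126 + 0.25 = 0.3628.
New steady-state plasma level = 73.6 / 0.3628 = 203 ng/mL (concentration scales inversely with clearance).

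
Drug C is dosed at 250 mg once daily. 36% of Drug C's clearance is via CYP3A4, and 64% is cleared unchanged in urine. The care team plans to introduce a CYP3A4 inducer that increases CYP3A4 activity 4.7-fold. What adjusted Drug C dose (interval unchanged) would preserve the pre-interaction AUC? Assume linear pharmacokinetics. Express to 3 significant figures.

583 mg

CYP3A4: 0.36 × 4.7 = 1.692
Other: 0.64 (unchanged)
CL_new/CL_old = 1.692 + 0.64 = 2.332.
Css,avg = (dose rate)/CL, so holding Css fixed requires dose ∝ CL: 250 × 2.332 = 583 mg.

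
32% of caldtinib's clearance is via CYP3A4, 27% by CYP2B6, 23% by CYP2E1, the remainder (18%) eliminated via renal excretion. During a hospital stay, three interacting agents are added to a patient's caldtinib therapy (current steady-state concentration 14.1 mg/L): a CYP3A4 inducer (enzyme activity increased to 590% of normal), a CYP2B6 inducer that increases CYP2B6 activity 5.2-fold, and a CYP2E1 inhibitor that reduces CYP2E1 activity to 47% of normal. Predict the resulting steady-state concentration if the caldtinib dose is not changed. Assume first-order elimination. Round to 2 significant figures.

3.9 mg/L

The CYP3A4 pathway (32% of clearance) is boosted to 5.9× activity: 0.32 × 5.9 = 1.888.
The CYP2B6 pathway (27% of clearance) is boosted to 5.2× activity: 0.27 × 5.2 = 1.404.
The CYP2E1 pathway (23% of clearance) falls to 0.47× activity: 0.23 × 0.47 = 0.1081.
The remaining 18% of clearance is unaffected.
Relative clearance = 1.888 + 1.404 + 0.1081 + 0.18 = 3.5801.
Dividing the baseline by the relative clearance: 14.1 / 3.5801 = 3.9 mg/L.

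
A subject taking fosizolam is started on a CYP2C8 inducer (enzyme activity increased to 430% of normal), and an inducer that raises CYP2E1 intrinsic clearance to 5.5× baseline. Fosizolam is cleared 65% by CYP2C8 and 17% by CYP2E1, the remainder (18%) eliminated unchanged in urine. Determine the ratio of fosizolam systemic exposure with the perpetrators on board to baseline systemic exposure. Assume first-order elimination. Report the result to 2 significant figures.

CYP2C8: 0.65 × 4.3 = 2.795
CYP2E1: 0.17 × 5.5 = 0.935
Other: 0.18 (unchanged)
CL_new/CL_old = 2.795 + 0.935 + 0.18 = 3.91.
Because systemic exposure varies inversely with clearance, the combined effect is 1 / 3.91 = 0.26.

0.26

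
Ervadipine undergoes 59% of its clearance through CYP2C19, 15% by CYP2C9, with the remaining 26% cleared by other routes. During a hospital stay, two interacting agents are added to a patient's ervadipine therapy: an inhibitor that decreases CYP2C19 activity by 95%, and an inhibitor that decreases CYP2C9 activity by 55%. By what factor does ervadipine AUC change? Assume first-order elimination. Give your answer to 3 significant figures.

The CYP2C19 pathway (59% of clearance) falls to 0.05× activity: 0.59 × 0.05 = 0.0295.
The CYP2C9 pathway (15% of clearance) falls to 0.45× activity: 0.15 × 0.45 = 0.0675.
Non-CYP routes (26%) are unchanged.
CL_new/CL_old = 0.0295 + 0.0675 + 0.26 = 0.357.
AUC ∝ 1/CL: fold-change = 1 / 0.357 = 2.80.

2.80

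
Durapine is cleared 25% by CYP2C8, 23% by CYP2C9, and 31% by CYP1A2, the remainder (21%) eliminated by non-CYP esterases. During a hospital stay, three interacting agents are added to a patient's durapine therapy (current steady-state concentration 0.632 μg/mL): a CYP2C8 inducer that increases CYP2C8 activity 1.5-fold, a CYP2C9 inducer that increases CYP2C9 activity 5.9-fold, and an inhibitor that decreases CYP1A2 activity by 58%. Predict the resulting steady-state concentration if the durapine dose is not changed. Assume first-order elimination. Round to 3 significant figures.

The CYP2C8 pathway (25% of clearance) is boosted to 1.5× activity: 0.25 × 1.5 = 0.375.
The CYP2C9 pathway (23% of clearance) increases to 5.9× activity: 0.23 × 5.9 = 1.357.
The CYP1A2 pathway (31% of clearance) falls to 0.42× activity: 0.31 × 0.42 = 0.1302.
The remaining 21% of clearance is unaffected.
CL_new/CL_old = 0.375 + 1.357 + 0.1302 + 0.21 = 2.0722.
Steady-state concentration ∝ 1/CL: new value = 0.632 / 2.0722 = 0.305 μg/mL.

0.305 μg/mL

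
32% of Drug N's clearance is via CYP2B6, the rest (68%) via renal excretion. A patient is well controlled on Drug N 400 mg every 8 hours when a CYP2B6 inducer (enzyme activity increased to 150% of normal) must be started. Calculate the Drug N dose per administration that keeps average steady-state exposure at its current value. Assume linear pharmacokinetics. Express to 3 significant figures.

464 mg

CYP2B6: 0.32 × 1.5 = 0.48
Other: 0.68 (unchanged)
New clearance relative to baseline: 0.48 + 0.68 = 1.16.
Css,avg = (dose rate)/CL, so holding Css fixed requires dose ∝ CL: 400 × 1.16 = 464 mg.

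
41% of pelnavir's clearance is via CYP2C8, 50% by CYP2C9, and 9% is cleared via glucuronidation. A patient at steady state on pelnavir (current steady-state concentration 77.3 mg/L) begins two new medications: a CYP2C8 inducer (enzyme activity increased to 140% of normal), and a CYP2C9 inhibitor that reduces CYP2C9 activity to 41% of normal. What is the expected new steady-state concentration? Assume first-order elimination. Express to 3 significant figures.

89.0 mg/L

The CYP2C8 pathway (41% of clearance) increases to 1.4× activity: 0.41 × 1.4 = 0.574.
The CYP2C9 pathway (50% of clearance) drops to 0.41× activity: 0.5 × 0.41 = 0.205.
Non-CYP routes (9%) are unchanged.
New clearance relative to baseline: 0.574 + 0.205 + 0.09 = 0.869.
New steady-state concentration = 77.3 / 0.869 = 89.0 mg/L (concentration scales inversely with clearance).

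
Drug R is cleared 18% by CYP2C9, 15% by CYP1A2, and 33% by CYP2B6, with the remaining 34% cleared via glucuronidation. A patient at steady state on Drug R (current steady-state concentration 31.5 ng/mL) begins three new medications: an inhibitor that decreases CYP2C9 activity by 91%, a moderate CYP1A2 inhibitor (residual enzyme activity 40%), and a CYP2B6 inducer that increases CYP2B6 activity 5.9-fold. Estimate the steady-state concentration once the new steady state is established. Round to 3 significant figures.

13.3 ng/mL

The CYP2C9 pathway (18% of clearance) is reduced to 0.09× activity: 0.18 × 0.09 = 0.0162.
The CYP1A2 pathway (15% of clearance) is reduced to 0.4× activity: 0.15 × 0.4 = 0.06.
The CYP2B6 pathway (33% of clearance) rises to 5.9× activity: 0.33 × 5.9 = 1.947.
Non-CYP routes (34%) are unchanged.
New clearance relative to baseline: 0.0162 + 0.06 + 1.947 + 0.34 = 2.3632.
Steady-state concentration ∝ 1/CL: new value = 31.5 / 2.3632 = 13.3 ng/mL.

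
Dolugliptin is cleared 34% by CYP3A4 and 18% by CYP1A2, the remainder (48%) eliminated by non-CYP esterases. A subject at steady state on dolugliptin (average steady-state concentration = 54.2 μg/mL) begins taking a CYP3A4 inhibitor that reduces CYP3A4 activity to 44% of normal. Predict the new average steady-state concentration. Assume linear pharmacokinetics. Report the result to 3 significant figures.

The CYP3A4 pathway (34% of clearance) falls to 0.44× activity: 0.34 × 0.44 = 0.1496.
CYP1A2 (18%) and the residual 48% are unaffected.
New clearance relative to baseline: 0.1496 + 0.18 + 0.48 = 0.8096.
With dosing unchanged, average steady-state concentration scales as 1/CL: 54.2 / 0.8096 = 66.9 μg/mL.

66.9 μg/mL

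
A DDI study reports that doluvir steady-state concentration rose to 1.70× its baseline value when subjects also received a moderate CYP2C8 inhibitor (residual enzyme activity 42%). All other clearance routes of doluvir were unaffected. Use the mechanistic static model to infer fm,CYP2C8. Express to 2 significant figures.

0.71

CL'/CL = 1 / 1.70 = 0.5882
0.42·fm + (1 − fm) = 0.5882
fm = (0.5882 − 1) / (0.42 − 1) = 0.71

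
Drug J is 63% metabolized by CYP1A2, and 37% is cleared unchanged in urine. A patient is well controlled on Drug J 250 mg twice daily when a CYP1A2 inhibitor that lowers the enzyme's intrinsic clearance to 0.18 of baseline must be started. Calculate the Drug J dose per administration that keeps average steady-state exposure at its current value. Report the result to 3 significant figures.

121 mg

The CYP1A2 pathway (63% of clearance) is reduced to 0.18× activity: 0.63 × 0.18 = 0.1134.
Non-CYP routes (37%) are unchanged.
New clearance relative to baseline: 0.1134 + 0.37 = 0.4834.
Exposure is unchanged when dose changes in proportion to clearance. New dose = 250 mg × 0.4834 = 121 mg.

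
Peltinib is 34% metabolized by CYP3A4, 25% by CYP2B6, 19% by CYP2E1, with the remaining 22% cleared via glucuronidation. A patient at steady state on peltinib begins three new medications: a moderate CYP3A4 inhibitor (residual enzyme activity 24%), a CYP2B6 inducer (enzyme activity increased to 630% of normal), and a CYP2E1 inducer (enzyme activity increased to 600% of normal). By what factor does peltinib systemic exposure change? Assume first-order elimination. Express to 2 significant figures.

0.33

The CYP3A4 pathway (34% of clearance) drops to 0.24× activity: 0.34 × 0.24 = 0.0816.
The CYP2B6 pathway (25% of clearance) rises to 6.3× activity: 0.25 × 6.3 = 1.575.
The CYP2E1 pathway (19% of clearance) is boosted to 6× activity: 0.19 × 6 = 1.14.
Non-CYP routes (22%) are unchanged.
Relative clearance = 0.0816 + 1.575 + 1.14 + 0.22 = 3.0166.
Because systemic exposure varies inversely with clearance, the combined effect is 1 / 3.0166 = 0.33.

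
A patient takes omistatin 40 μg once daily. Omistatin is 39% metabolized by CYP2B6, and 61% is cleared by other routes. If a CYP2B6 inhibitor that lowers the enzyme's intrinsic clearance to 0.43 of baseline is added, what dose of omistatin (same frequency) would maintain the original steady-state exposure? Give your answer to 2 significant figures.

The CYP2B6 pathway (39% of clearance) is reduced to 0.43× activity: 0.39 × 0.43 = 0.1677.
Non-CYP routes (61%) are unchanged.
Relative clearance = 0.1677 + 0.61 = 0.7777.
Exposure is unchanged when dose changes in proportion to clearance. New dose = 40 μg × 0.7777 = 31 μg.

31 μg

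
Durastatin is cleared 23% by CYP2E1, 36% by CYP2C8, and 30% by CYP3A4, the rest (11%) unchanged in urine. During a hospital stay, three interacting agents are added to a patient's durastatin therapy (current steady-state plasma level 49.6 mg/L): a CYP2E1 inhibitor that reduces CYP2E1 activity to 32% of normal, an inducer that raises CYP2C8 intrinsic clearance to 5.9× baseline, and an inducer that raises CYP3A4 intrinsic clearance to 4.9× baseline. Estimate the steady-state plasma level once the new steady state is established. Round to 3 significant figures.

13.1 mg/L

CYP2E1: 0.23 × 0.32 = 0.0736
CYP2C8: 0.36 × 5.9 = 2.124
CYP3A4: 0.3 × 4.9 = 1.47
Other: 0.11 (unchanged)
CL_new/CL_old = 0.0736 + 2.124 + 1.47 + 0.11 = 3.7776.
New steady-state plasma level = 49.6 / 3.7776 = 13.1 mg/L (concentration scales inversely with clearance).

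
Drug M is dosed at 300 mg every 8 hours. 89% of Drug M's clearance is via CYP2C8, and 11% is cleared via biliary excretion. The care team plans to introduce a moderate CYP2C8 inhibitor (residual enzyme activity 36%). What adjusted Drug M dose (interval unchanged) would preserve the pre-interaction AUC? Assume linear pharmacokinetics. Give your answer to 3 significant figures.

129 mg

The CYP2C8 pathway (89% of clearance) drops to 0.36× activity: 0.89 × 0.36 = 0.3204.
The remaining 11% of clearance is unaffected.
Relative clearance = 0.3204 + 0.11 = 0.4304.
To maintain the same steady-state level, dose must scale with clearance: new dose = 300 × 0.4304 = 129 mg.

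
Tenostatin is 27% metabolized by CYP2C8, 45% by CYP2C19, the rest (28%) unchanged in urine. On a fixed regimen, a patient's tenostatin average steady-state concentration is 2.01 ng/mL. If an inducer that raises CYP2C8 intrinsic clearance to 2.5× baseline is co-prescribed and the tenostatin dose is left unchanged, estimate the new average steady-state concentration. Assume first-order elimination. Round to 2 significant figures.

1.4 ng/mL

The CYP2C8 pathway (27% of clearance) increases to 2.5× activity: 0.27 × 2.5 = 0.675.
CYP2C19 (45%) and the residual 28% are unaffected.
CL_new/CL_old = 0.675 + 0.45 + 0.28 = 1.405.
New average steady-state concentration = baseline ÷ relative clearance = 2.01 / 1.405 = 1.4 ng/mL.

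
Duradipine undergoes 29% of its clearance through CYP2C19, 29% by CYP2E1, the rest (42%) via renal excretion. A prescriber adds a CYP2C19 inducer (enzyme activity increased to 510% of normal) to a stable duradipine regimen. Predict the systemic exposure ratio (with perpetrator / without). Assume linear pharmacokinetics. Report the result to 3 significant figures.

0.457

The CYP2C19 pathway (29% of clearance) rises to 5.1× activity: 0.29 × 5.1 = 1.479.
CYP2E1 (29%) and the residual 42% are unaffected.
Relative clearance = 1.479 + 0.29 + 0.42 = 2.189.
Systemic exposure ratio = CL_old/CL_new = 1 / 2.189 = 0.457.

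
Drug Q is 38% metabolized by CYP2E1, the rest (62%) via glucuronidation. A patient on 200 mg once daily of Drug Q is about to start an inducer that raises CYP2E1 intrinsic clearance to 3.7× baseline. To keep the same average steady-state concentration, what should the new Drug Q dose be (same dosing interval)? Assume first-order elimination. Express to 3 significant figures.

405 mg

The CYP2E1 pathway (38% of clearance) increases to 3.7× activity: 0.38 × 3.7 = 1.406.
Non-CYP routes (62%) are unchanged.
Relative clearance = 1.406 + 0.62 = 2.026.
Exposure is unchanged when dose changes in proportion to clearance. New dose = 200 mg × 2.026 = 405 mg.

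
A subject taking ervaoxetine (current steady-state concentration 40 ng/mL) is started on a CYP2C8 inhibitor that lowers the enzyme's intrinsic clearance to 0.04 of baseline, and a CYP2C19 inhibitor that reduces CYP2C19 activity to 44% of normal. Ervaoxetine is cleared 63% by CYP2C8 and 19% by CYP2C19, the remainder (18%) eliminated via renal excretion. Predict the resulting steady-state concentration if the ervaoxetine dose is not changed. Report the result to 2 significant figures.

The CYP2C8 pathway (63% of clearance) drops to 0.04× activity: 0.63 × 0.04 = 0.0252.
The CYP2C19 pathway (19% of clearance) is reduced to 0.44× activity: 0.19 × 0.44 = 0.0836.
The remaining 18% of clearance is unaffected.
Relative clearance = 0.0252 + 0.0836 + 0.18 = 0.2888.
Steady-state concentration ∝ 1/CL: new value = 40 / 0.2888 = 1.4 × 10² ng/mL.

1.4 × 10² ng/mL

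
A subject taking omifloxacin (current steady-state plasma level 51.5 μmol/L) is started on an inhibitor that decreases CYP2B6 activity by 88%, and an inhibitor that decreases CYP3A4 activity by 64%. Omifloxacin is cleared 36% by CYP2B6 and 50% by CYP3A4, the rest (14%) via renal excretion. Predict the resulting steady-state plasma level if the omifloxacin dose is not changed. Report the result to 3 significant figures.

142 μmol/L

The CYP2B6 pathway (36% of clearance) falls to 0.12× activity: 0.36 × 0.12 = 0.0432.
The CYP3A4 pathway (50% of clearance) drops to 0.36× activity: 0.5 × 0.36 = 0.18.
Non-CYP routes (14%) are unchanged.
CL_new/CL_old = 0.0432 + 0.18 + 0.14 = 0.3632.
Dividing the baseline by the relative clearance: 51.5 / 0.3632 = 142 μmol/L.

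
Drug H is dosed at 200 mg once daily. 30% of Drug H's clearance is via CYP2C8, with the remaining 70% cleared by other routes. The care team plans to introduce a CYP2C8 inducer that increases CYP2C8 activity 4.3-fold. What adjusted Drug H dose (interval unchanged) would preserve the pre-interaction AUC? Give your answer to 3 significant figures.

398 mg

The CYP2C8 pathway (30% of clearance) rises to 4.3× activity: 0.3 × 4.3 = 1.29.
Non-CYP routes (70%) are unchanged.
Relative clearance = 1.29 + 0.7 = 1.99.
To maintain the same steady-state level, dose must scale with clearance: new dose = 200 × 1.99 = 398 mg.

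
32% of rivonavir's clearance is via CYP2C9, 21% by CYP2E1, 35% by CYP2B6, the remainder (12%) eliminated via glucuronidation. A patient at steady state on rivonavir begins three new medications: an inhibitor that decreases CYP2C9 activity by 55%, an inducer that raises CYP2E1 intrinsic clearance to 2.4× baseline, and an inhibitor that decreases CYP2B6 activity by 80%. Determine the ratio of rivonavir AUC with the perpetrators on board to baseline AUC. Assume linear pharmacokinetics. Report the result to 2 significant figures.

1.2

The CYP2C9 pathway (32% of clearance) drops to 0.45× activity: 0.32 × 0.45 = 0.144.
The CYP2E1 pathway (21% of clearance) rises to 2.4× activity: 0.21 × 2.4 = 0.504.
The CYP2B6 pathway (35% of clearance) is reduced to 0.2× activity: 0.35 × 0.2 = 0.07.
The remaining 12% of clearance is unaffected.
Relative clearance = 0.144 + 0.504 + 0.07 + 0.12 = 0.838.
Net AUC ratio = 1 / 0.838 = 1.2.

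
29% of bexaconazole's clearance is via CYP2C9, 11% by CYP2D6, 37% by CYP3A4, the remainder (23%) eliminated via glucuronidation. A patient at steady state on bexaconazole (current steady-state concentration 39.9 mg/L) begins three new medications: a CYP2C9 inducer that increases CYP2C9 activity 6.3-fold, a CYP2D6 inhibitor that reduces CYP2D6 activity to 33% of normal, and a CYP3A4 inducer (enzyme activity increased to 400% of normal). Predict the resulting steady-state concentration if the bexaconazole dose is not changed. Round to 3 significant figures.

The CYP2C9 pathway (29% of clearance) is boosted to 6.3× activity: 0.29 × 6.3 = 1.827.
The CYP2D6 pathway (11% of clearance) drops to 0.33× activity: 0.11 × 0.33 = 0.0363.
The CYP3A4 pathway (37% of clearance) rises to 4× activity: 0.37 × 4 = 1.48.
Non-CYP routes (23%) are unchanged.
Relative clearance = 1.827 + 0.0363 + 1.48 + 0.23 = 3.5733.
Steady-state concentration ∝ 1/CL: new value = 39.9 / 3.5733 = 11.2 mg/L.

11.2 mg/L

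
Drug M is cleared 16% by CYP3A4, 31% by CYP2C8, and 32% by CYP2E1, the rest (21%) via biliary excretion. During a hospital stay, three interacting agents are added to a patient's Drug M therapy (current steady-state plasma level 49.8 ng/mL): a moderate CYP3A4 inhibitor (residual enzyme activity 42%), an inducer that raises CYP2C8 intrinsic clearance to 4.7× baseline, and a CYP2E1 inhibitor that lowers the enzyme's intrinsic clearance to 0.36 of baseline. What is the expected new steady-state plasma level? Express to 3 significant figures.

26.9 ng/mL

CYP3A4: 0.16 × 0.42 = 0.0672
CYP2C8: 0.31 × 4.7 = 1.457
CYP2E1: 0.32 × 0.36 = 0.1152
Other: 0.21 (unchanged)
New clearance relative to baseline: 0.0672 + 1.457 + 0.1152 + 0.21 = 1.8494.
Steady-state plasma level ∝ 1/CL: new value = 49.8 / 1.8494 = 26.9 ng/mL.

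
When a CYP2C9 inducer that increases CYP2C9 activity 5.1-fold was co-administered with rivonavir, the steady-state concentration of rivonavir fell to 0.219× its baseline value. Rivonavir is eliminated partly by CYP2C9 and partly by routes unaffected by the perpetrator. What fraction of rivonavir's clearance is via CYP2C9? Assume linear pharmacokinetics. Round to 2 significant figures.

0.87

Call the CYP2C9 fraction fm. After the interaction, CL_new/CL_old = fm × 5.1 + (1 − fm).
Steady-state concentration ratio = 1 / (new CL fraction), so new CL fraction = 1 / 0.219 = 4.566.
fm × 5.1 + 1 − fm = 4.566  ⇒  fm × (5.1 − 1) = 3.566  ⇒  fm = 0.87.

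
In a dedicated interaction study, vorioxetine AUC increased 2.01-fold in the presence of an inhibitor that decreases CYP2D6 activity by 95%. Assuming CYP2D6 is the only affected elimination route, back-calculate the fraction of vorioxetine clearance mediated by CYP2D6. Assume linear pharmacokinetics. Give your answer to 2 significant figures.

0.53

CL'/CL = 1 / 2.01 = 0.4975
0.05·fm + (1 − fm) = 0.4975
fm = (0.4975 − 1) / (0.05 − 1) = 0.53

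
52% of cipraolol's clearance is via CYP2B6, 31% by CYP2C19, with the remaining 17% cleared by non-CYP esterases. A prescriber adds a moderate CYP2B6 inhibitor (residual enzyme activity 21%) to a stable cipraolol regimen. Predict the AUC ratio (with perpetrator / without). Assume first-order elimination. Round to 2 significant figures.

CYP2B6: 0.52 × 0.21 = 0.1092
CYP2C19: 0.31 (unchanged)
Other: 0.17 (unchanged)
CL_new/CL_old = 0.1092 + 0.31 + 0.17 = 0.5892.
Since AUC ∝ 1/CL, the ratio is 1 / 0.5892 = 1.7.

1.7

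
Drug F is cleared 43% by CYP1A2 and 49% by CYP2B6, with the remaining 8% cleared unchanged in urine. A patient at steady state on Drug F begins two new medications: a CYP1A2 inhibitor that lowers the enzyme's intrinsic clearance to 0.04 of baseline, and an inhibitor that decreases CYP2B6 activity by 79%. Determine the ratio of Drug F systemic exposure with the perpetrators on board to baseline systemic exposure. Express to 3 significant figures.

5.00

The CYP1A2 pathway (43% of clearance) drops to 0.04× activity: 0.43 × 0.04 = 0.0172.
The CYP2B6 pathway (49% of clearance) drops to 0.21× activity: 0.49 × 0.21 = 0.1029.
Non-CYP routes (8%) are unchanged.
CL_new/CL_old = 0.0172 + 0.1029 + 0.08 = 0.2001.
Net systemic exposure ratio = 1 / 0.2001 = 5.00.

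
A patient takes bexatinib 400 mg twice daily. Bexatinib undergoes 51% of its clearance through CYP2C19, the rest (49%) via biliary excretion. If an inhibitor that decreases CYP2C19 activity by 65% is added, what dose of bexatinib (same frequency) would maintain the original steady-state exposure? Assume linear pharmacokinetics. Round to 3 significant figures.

267 mg

The CYP2C19 pathway (51% of clearance) falls to 0.35× activity: 0.51 × 0.35 = 0.1785.
The remaining 49% of clearance is unaffected.
Relative clearance = 0.1785 + 0.49 = 0.6685.
Exposure is unchanged when dose changes in proportion to clearance. New dose = 400 mg × 0.6685 = 267 mg.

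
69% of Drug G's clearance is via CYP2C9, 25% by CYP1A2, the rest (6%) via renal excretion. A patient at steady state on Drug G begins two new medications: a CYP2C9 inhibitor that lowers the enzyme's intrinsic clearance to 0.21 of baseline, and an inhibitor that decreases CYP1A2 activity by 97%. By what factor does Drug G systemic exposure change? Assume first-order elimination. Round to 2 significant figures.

4.7

The CYP2C9 pathway (69% of clearance) drops to 0.21× activity: 0.69 × 0.21 = 0.1449.
The CYP1A2 pathway (25% of clearance) is reduced to 0.03× activity: 0.25 × 0.03 = 0.0075.
The remaining 6% of clearance is unaffected.
New clearance relative to baseline: 0.1449 + 0.0075 + 0.06 = 0.2124.
Because systemic exposure varies inversely with clearance, the combined effect is 1 / 0.2124 = 4.7.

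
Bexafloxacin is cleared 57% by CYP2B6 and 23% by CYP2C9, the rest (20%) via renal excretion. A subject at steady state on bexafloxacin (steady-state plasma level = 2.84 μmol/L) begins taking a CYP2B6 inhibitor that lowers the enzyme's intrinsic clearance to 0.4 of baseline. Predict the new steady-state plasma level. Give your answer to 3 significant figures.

4.32 μmol/L

CYP2B6: 0.57 × 0.4 = 0.228
CYP2C9: 0.23 (unchanged)
Other: 0.2 (unchanged)
CL_new/CL_old = 0.228 + 0.23 + 0.2 = 0.658.
Steady-state plasma level ∝ 1/CL, so new value = 2.84 / 0.658 = 4.32 μmol/L.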